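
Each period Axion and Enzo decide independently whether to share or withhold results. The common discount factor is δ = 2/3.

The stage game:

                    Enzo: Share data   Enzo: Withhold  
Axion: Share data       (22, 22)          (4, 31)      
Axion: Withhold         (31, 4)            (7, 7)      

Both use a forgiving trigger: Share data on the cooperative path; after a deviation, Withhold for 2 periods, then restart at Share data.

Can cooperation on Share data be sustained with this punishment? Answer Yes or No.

IC: δ+…+δ^2 ≥ (31−22)/(22−7) = 3/5.
At δ = 2/3: partial sum = 1.1111 ≥ 0.6000. Cooperation sustainable.

Yes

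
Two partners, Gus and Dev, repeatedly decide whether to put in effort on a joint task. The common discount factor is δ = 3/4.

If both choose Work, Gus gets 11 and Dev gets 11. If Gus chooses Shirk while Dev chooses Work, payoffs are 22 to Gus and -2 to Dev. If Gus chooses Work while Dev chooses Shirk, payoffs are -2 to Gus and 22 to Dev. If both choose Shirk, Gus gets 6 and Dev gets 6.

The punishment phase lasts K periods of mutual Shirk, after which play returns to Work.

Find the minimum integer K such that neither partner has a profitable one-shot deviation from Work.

5

Need Σ_{k=1}^{K} δ^k ≥ (22−11)/(11−6) = 2.2000 at δ = 3/4.
At K = 4 the sum is 2.0508 < 2.2000; at K = 5 it is 2.2881 ≥ 2.2000.
So the minimum punishment length is K = 5.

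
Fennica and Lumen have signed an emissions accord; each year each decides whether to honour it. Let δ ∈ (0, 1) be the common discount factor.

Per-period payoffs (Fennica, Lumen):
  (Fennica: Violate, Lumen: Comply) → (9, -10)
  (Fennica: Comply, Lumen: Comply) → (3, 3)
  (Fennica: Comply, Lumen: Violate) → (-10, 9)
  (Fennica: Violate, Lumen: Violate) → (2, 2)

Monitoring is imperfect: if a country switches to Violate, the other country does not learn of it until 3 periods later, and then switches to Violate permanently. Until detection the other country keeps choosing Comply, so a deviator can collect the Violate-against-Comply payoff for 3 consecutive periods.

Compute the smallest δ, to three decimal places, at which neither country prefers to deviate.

0.950

A deviator earns 9 for 3 periods, then 2 forever; cooperating earns 3 forever. Multiplying the IC by (1−δ):
3 ≥ 9(1−δ^3) + 2δ^3, so 7·δ^3 ≥ 6 and δ^3 ≥ 6/7.
δ ≥ (6/7)^(1/3) ≈ 0.950.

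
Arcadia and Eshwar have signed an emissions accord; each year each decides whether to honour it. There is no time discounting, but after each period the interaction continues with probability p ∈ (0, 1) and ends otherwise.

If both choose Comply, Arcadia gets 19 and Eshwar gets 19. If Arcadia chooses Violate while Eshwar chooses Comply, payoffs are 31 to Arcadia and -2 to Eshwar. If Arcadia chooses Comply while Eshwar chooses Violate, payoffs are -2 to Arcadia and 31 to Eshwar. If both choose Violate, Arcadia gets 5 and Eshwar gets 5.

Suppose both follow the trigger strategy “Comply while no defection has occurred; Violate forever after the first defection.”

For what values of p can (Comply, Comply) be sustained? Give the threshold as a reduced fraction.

6/13

Expected cooperation value is 19 + p·19 + p²·19 + … = 19/(1−p); deviation gives 31 + p·5/(1−p).
19 ≥ 31(1−p) + 5p ⇒ 26p ≥ 12 ⇒ p ≥ 12/26 = 6/13.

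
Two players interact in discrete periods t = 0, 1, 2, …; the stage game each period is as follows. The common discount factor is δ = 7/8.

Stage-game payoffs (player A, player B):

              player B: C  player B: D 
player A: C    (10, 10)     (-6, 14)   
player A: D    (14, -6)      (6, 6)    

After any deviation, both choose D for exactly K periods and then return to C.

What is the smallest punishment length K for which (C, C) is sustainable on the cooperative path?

2

No profitable deviation requires (10−6)(δ+…+δ^K) ≥ 14−10, i.e. δ+…+δ^K ≥ 1 ≈ 1.0000.
With δ = 7/8, the partial sums are K=1: 0.8750, K=2: 1.6406.
K = 2 is the first length at which the sum reaches 1.0000.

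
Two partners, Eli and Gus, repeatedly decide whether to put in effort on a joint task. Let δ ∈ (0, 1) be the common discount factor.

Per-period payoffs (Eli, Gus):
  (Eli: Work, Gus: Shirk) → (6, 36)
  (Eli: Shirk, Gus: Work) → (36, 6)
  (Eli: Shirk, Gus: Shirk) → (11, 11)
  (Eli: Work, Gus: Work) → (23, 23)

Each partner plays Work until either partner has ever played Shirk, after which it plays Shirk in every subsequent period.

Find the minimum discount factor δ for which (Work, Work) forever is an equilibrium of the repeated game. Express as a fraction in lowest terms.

23/(1−δ) ≥ 36 + 11δ/(1−δ)
23 ≥ 36 − 25δ
δ ≥ 13/25.

13/25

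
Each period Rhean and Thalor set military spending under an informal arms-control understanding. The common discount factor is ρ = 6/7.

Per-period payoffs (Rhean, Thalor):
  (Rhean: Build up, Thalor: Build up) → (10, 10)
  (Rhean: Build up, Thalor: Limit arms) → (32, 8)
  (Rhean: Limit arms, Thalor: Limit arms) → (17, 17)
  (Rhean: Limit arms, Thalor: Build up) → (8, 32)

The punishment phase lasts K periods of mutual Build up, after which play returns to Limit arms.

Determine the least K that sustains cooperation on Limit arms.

3

IC: ρ(1−ρ^K)/(1−ρ) ≥ (32−17)/(17−10) = 15/7.
With ρ = 6/7: need 1 − ρ^K ≥ 15/7·(1−6/7)/(6/7), i.e. ρ^K ≤ 0.6429.
Since (6/7)^2 = 0.7347 and (6/7)^3 = 0.6297, the smallest such K is 3.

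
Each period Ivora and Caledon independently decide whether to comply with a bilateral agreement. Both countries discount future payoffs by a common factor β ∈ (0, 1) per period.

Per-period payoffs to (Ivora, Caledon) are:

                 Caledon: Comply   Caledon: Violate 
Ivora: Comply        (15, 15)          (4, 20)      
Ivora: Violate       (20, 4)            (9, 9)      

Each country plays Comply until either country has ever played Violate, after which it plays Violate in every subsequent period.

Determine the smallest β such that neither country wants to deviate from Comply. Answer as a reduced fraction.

One-period gain from deviating is 20 − 15 = 5. The loss is 15 − 9 = 6 in every subsequent period, with present value 6·β/(1−β).
Deviation is unprofitable when 6·β/(1−β) ≥ 5, i.e. β/(1−β) ≥ 5/6.
Equivalently β ≥ 5/(5+6) = 5/11.

5/11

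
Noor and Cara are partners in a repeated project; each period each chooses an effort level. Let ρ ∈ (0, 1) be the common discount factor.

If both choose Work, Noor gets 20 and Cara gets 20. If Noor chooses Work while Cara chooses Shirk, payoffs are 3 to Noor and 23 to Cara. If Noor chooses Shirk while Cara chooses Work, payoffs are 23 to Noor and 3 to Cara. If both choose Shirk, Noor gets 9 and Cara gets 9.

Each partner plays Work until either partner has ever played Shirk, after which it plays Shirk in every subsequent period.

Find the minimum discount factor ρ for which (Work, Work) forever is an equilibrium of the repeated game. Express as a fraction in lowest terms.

20/(1−ρ) ≥ 23 + 9ρ/(1−ρ)
20 ≥ 23 − 14ρ
ρ ≥ 3/14.

3/14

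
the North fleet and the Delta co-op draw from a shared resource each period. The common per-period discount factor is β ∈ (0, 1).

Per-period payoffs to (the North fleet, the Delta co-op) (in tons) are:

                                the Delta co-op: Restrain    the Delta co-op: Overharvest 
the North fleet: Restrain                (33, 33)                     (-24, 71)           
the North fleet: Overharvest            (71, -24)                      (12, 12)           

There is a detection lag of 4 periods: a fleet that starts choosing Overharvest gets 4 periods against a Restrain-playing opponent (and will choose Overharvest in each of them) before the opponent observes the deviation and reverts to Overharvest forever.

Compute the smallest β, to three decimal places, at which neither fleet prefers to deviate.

The best deviation is to choose Overharvest for all 4 undetected periods, earning 71 each, then 12 forever once detected.
Deviation value: 71(1−β^4)/(1−β) + 12β^4/(1−β); cooperation value: 33/(1−β).
IC: 33 ≥ 71(1−β^4) + 12β^4 = 71 − 59β^4.
So β^4 ≥ 38/59, giving β ≥ (38/59)^(1/4) ≈ 0.896.

0.896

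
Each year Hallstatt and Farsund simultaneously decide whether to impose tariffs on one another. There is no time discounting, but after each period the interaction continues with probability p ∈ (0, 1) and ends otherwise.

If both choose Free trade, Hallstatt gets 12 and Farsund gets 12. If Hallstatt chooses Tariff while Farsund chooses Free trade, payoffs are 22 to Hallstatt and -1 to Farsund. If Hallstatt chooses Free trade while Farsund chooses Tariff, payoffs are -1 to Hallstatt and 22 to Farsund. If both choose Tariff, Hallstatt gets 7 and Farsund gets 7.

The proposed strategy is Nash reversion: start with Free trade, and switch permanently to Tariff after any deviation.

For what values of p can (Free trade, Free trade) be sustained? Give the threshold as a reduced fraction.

With no time discounting, the continuation probability p plays the role of the discount factor.
Grim-trigger IC: 12/(1−p) ≥ 22 + 7p/(1−p) ⇒ p ≥ (22−12)/(22−7) = 2/3.

2/3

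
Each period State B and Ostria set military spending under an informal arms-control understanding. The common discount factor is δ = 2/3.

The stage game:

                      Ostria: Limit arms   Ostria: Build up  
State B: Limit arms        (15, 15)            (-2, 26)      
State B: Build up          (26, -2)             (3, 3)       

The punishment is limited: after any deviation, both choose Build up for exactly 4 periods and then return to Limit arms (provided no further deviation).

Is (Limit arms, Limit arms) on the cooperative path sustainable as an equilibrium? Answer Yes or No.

Yes

Comparing payoff streams over the 5 periods until play realigns: cooperate → 15(1+δ+…+δ^4); deviate → 26 + 3(δ+…+δ^4).
Cooperation is sustained iff (15−3)(δ+…+δ^4) ≥ 26−15.
δ+…+δ^4 = 2/3·(1−(2/3)^4)/(1−2/3) = 1.6049, and (26−15)/(15−3) = 0.9167.
1.6049 ≥ 0.9167, so cooperation is sustainable.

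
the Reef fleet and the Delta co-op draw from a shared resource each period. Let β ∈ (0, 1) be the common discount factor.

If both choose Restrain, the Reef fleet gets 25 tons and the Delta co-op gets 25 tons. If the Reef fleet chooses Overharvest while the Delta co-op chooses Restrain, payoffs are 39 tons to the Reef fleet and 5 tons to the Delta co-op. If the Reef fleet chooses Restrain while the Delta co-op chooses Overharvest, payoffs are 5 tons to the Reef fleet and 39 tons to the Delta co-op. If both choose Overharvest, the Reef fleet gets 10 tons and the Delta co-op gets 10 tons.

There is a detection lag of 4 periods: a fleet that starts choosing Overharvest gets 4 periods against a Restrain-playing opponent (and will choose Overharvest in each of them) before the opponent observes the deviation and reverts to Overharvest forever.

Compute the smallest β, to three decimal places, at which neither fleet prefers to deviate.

0.834

Deviating for the 4 undetected periods gains 39−25 = 14 per period over cooperation, then loses 25−10 = 15 per period forever once punishment starts.
Gain: 14(1 + β + … + β^3); loss: 15·β^4/(1−β).
No profitable deviation ⇔ 14(1−β^4) ≤ 15·β^4, i.e. β^4 ≥ 14/(14+15) = 14/29.
Hence β ≥ (14/29)^(1/4) ≈ 0.834.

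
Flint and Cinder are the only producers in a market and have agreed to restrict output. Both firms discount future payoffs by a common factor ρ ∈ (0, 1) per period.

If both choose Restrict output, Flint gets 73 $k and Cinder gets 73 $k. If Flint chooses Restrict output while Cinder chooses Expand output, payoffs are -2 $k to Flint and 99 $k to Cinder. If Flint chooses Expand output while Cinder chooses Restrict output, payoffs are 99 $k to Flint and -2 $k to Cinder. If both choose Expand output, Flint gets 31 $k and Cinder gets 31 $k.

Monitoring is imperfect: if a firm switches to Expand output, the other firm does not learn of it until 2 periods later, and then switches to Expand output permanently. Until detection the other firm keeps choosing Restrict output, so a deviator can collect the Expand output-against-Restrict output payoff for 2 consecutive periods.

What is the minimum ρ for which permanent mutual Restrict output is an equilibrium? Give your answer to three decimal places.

0.618

Deviating for the 2 undetected periods gains 99−73 = 26 per period over cooperation, then loses 73−31 = 42 per period forever once punishment starts.
Gain: 26(1 + ρ + … + ρ^1); loss: 42·ρ^2/(1−ρ).
No profitable deviation ⇔ 26(1−ρ^2) ≤ 42·ρ^2, i.e. ρ^2 ≥ 26/(26+42) = 13/34.
Hence ρ ≥ (13/34)^(1/2) ≈ 0.618.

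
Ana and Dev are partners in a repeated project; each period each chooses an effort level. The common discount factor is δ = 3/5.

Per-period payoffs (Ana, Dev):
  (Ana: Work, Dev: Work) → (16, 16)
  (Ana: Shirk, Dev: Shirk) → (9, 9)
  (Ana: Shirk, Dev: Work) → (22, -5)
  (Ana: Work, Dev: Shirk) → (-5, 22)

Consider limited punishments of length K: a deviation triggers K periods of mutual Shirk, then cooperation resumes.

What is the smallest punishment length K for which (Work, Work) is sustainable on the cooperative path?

No profitable deviation requires (16−9)(δ+…+δ^K) ≥ 22−16, i.e. δ+…+δ^K ≥ 6/7 ≈ 0.8571.
With δ = 3/5, the partial sums are K=1: 0.6000, K=2: 0.9600.
K = 2 is the first length at which the sum reaches 0.8571.

2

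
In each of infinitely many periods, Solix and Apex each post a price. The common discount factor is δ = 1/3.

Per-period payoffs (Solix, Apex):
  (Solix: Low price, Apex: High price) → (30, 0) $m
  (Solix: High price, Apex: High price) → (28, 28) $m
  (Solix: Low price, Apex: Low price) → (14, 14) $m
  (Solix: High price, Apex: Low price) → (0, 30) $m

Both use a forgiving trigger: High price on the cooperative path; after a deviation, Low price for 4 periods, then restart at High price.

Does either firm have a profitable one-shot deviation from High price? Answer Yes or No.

No

IC: δ+…+δ^4 ≥ (30−28)/(28−14) = 1/7.
At δ = 1/3: partial sum = 0.4938 ≥ 0.1429. Cooperation sustainable.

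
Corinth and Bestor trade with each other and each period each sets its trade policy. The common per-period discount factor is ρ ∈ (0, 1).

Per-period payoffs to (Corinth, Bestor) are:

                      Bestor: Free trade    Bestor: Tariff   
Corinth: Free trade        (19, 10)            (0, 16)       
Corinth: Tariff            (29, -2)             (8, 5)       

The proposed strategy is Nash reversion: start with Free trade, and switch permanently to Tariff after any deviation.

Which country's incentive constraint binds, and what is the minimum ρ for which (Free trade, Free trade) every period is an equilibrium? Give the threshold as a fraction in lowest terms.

Corinth's threshold: (29−19)/(29−8) = 10/21.
Bestor's threshold: (16−10)/(16−5) = 6/11.
10/21 < 6/11, so Bestor binds and ρ* = 6/11.

Bestor; ρ ≥ 6/11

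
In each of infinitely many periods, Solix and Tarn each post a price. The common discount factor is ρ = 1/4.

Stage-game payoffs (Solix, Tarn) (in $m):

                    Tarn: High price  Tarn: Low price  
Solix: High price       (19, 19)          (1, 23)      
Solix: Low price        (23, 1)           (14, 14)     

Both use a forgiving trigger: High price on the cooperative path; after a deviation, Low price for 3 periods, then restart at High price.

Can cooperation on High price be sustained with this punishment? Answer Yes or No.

Comparing payoff streams over the 4 periods until play realigns: cooperate → 19(1+ρ+…+ρ^3); deviate → 23 + 14(ρ+…+ρ^3).
Cooperation is sustained iff (19−14)(ρ+…+ρ^3) ≥ 23−19.
ρ+…+ρ^3 = 1/4·(1−(1/4)^3)/(1−1/4) = 0.3281, and (23−19)/(19−14) = 0.8000.
0.3281 < 0.8000, so cooperation is not sustainable.

No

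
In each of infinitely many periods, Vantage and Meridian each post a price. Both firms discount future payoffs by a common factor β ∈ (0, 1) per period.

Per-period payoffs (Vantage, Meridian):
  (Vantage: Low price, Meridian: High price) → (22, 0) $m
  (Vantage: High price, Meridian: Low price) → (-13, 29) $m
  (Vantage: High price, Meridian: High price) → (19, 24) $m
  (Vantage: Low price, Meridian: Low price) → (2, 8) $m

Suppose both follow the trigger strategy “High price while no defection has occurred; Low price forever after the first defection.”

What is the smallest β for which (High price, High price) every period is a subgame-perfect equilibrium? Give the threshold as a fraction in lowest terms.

For Vantage: deviation gain 22−19 = 3, per-period punishment loss 19−2 = 17. IC gives β ≥ 3/20.
For Meridian: gain 5, loss 16 per period, so β ≥ 5/21.
The tighter constraint is Meridian's, so cooperation needs β ≥ 5/21.

5/21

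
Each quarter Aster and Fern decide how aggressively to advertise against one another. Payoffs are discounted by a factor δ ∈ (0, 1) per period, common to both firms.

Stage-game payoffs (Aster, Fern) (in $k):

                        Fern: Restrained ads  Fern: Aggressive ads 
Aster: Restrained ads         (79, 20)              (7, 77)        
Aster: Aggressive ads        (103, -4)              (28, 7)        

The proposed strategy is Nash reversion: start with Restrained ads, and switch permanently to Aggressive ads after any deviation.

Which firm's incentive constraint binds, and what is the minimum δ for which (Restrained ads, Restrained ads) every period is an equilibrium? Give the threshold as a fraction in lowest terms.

Aster: cooperation gives 79 each period; deviation gives 103 once then 28 forever.
  79/(1−δ) ≥ 103 + 28δ/(1−δ) ⇒ δ ≥ 24/75 = 8/25.
Fern: cooperation gives 20 each period; deviation gives 77 once then 7 forever.
  δ ≥ 57/70.
Both must hold, so the binding constraint is Fern's: δ ≥ 57/70.

Fern; δ ≥ 57/70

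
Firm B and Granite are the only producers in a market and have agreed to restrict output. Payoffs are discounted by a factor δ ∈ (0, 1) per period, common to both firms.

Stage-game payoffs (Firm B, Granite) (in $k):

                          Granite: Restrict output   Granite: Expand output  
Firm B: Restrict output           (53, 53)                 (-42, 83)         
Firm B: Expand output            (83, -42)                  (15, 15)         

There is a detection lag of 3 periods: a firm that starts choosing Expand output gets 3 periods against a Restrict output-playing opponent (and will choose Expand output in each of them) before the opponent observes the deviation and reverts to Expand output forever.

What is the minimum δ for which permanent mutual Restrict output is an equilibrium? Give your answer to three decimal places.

0.761

A deviator earns 83 for 3 periods, then 15 forever; cooperating earns 53 forever. Multiplying the IC by (1−δ):
53 ≥ 83(1−δ^3) + 15δ^3, so 68·δ^3 ≥ 30 and δ^3 ≥ 15/34.
δ ≥ (15/34)^(1/3) ≈ 0.761.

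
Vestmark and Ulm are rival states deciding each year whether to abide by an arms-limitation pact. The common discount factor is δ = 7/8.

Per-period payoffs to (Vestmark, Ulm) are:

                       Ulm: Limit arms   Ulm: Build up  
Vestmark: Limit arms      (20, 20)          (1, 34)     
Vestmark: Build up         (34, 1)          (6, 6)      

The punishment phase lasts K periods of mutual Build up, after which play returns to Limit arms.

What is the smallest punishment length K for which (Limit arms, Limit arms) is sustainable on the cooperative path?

2

Need Σ_{k=1}^{K} δ^k ≥ (34−20)/(20−6) = 1.0000 at δ = 7/8.
At K = 1 the sum is 0.8750 < 1.0000; at K = 2 it is 1.6406 ≥ 1.0000.
So the minimum punishment length is K = 2.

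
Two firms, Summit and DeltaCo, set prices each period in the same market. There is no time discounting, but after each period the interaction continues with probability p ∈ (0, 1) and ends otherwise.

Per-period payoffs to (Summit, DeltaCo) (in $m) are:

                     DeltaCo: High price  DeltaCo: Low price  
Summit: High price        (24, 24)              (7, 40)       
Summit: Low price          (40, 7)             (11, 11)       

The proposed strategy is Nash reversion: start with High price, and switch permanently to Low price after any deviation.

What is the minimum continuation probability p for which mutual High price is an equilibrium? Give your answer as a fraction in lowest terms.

Expected cooperation value is 24 + p·24 + p²·24 + … = 24/(1−p); deviation gives 40 + p·11/(1−p).
24 ≥ 40(1−p) + 11p ⇒ 29p ≥ 16 ⇒ p ≥ 16/29.

16/29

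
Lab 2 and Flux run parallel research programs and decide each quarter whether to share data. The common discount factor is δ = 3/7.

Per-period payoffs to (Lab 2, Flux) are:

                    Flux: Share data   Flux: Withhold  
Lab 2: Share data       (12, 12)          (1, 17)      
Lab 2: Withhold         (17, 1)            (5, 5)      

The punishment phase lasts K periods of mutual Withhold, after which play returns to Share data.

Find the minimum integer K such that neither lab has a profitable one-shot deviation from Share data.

No profitable deviation requires (12−5)(δ+…+δ^K) ≥ 17−12, i.e. δ+…+δ^K ≥ 5/7 ≈ 0.7143.
With δ = 3/7, the partial sums are K=1: 0.4286, K=2: 0.6122, K=3: 0.6910, K=4: 0.7247.
K = 4 is the first length at which the sum reaches 0.7143.

4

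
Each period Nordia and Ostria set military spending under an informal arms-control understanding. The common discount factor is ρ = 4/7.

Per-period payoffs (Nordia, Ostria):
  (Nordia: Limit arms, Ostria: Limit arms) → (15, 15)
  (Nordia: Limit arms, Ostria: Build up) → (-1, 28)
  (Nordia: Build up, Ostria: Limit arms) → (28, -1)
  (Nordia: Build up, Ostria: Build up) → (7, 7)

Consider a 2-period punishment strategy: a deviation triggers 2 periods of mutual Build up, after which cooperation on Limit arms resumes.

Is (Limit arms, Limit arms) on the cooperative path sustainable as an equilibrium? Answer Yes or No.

No

Comparing payoff streams over the 3 periods until play realigns: cooperate → 15(1+ρ+…+ρ^2); deviate → 28 + 7(ρ+…+ρ^2).
Cooperation is sustained iff (15−7)(ρ+…+ρ^2) ≥ 28−15.
ρ+…+ρ^2 = 4/7·(1−(4/7)^2)/(1−4/7) = 0.8980, and (28−15)/(15−7) = 1.6250.
0.8980 < 1.6250, so cooperation is not sustainable.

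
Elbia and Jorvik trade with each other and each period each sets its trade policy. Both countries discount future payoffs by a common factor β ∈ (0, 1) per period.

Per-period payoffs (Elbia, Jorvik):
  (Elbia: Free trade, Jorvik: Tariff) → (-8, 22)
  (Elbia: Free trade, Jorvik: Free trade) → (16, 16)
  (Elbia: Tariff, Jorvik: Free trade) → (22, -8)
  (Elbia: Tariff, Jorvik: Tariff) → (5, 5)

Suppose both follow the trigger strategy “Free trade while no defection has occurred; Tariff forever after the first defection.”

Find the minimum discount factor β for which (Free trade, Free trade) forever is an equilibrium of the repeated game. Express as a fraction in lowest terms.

6/17

Under grim trigger the critical discount factor is (T−C)/(T−P) with T = 22, C = 16, P = 5.
β* = (22−16)/(22−5) = 6/17.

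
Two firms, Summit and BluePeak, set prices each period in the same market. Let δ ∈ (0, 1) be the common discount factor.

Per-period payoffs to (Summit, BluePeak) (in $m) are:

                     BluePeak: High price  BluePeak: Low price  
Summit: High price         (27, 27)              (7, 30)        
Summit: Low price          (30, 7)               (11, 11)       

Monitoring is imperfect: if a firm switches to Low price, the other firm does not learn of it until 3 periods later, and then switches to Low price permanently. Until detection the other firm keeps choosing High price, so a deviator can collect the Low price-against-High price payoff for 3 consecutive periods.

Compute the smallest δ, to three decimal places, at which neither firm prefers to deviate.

A deviator earns 30 for 3 periods, then 11 forever; cooperating earns 27 forever. Multiplying the IC by (1−δ):
27 ≥ 30(1−δ^3) + 11δ^3, so 19·δ^3 ≥ 3 and δ^3 ≥ 3/19.
δ ≥ (3/19)^(1/3) ≈ 0.540.

0.540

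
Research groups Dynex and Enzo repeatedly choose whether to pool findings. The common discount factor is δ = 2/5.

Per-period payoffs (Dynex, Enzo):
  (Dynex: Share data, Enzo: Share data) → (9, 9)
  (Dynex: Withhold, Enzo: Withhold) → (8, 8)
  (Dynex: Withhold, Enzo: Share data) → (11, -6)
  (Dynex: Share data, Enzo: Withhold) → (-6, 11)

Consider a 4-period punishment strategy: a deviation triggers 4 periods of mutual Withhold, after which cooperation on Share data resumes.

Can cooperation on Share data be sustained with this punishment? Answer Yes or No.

Comparing payoff streams over the 5 periods until play realigns: cooperate → 9(1+δ+…+δ^4); deviate → 11 + 8(δ+…+δ^4).
Cooperation is sustained iff (9−8)(δ+…+δ^4) ≥ 11−9.
δ+…+δ^4 = 2/5·(1−(2/5)^4)/(1−2/5) = 0.6496, and (11−9)/(9−8) = 2.0000.
0.6496 < 2.0000, so cooperation is not sustainable.

No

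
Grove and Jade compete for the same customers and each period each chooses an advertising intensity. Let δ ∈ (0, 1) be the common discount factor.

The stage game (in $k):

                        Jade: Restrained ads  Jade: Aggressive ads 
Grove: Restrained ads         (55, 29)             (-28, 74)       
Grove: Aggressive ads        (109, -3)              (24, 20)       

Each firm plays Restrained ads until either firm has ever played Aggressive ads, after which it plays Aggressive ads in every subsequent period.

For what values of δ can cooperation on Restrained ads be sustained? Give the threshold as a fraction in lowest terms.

5/6

Grove: cooperation gives 55 each period; deviation gives 109 once then 24 forever.
  55/(1−δ) ≥ 109 + 24δ/(1−δ) ⇒ δ ≥ 54/85.
Jade: cooperation gives 29 each period; deviation gives 74 once then 20 forever.
  δ ≥ 45/54 = 5/6.
Both must hold, so the binding constraint is Jade's: δ ≥ 5/6.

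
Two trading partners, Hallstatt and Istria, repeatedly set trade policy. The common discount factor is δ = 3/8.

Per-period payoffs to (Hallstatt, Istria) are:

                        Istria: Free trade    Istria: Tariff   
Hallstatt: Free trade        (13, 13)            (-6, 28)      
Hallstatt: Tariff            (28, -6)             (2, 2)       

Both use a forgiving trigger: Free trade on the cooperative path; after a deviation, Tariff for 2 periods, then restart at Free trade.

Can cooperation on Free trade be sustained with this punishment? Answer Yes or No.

No

IC: δ+…+δ^2 ≥ (28−13)/(13−2) = 15/11.
At δ = 3/8: partial sum = 0.5156 < 1.3636. Cooperation not sustainable.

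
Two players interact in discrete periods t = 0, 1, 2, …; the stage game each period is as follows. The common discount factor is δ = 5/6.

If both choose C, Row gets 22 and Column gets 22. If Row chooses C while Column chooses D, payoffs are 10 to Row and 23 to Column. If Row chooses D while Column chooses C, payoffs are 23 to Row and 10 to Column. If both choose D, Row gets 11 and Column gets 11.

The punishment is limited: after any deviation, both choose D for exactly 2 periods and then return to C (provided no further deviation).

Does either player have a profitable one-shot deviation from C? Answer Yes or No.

No

IC: δ+…+δ^2 ≥ (23−22)/(22−11) = 1/11.
At δ = 5/6: partial sum = 1.5278 ≥ 0.0909. Cooperation sustainable.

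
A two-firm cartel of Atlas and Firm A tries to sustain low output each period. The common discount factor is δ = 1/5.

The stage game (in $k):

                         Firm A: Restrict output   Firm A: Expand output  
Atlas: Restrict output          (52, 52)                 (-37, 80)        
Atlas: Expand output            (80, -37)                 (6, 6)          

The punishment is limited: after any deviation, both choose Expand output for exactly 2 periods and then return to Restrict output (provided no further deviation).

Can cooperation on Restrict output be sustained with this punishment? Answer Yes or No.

Comparing payoff streams over the 3 periods until play realigns: cooperate → 52(1+δ+…+δ^2); deviate → 80 + 6(δ+…+δ^2).
Cooperation is sustained iff (52−6)(δ+…+δ^2) ≥ 80−52.
δ+…+δ^2 = 1/5·(1−(1/5)^2)/(1−1/5) = 0.2400, and (80−52)/(52−6) = 0.6087.
0.2400 < 0.6087, so cooperation is not sustainable.

No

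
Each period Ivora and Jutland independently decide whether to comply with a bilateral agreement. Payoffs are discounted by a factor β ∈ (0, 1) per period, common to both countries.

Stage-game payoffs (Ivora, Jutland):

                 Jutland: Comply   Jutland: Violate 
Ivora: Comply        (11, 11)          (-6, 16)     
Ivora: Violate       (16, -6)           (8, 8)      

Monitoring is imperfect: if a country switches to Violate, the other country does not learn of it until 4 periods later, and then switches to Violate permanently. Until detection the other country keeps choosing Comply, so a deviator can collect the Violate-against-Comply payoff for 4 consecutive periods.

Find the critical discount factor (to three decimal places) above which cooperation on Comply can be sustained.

A deviator earns 16 for 4 periods, then 8 forever; cooperating earns 11 forever. Multiplying the IC by (1−β):
11 ≥ 16(1−β^4) + 8β^4, so 8·β^4 ≥ 5 and β^4 ≥ 5/8.
β ≥ (5/8)^(1/4) ≈ 0.889.

0.889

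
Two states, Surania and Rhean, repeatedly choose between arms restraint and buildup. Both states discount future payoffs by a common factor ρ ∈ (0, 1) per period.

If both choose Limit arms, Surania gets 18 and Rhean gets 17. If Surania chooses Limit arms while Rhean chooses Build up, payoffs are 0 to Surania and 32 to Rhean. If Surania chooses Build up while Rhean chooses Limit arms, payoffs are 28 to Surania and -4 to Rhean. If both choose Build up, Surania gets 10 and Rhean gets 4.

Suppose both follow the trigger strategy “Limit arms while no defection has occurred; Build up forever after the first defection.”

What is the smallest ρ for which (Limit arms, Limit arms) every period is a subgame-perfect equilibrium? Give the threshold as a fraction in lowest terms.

5/9

Surania: cooperation gives 18 each period; deviation gives 28 once then 10 forever.
  18/(1−ρ) ≥ 28 + 10ρ/(1−ρ) ⇒ ρ ≥ 10/18 = 5/9.
Rhean: cooperation gives 17 each period; deviation gives 32 once then 4 forever.
  ρ ≥ 15/28.
Both must hold, so the binding constraint is Surania's: ρ ≥ 5/9.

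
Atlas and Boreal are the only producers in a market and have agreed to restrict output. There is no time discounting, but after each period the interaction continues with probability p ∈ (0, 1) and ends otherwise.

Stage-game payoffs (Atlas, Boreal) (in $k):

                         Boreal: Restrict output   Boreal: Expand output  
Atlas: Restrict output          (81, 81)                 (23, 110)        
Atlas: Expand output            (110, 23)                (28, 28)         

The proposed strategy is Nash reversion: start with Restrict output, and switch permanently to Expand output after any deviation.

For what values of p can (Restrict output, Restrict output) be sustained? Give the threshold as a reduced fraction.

29/82

Expected cooperation value is 81 + p·81 + p²·81 + … = 81/(1−p); deviation gives 110 + p·28/(1−p).
81 ≥ 110(1−p) + 28p ⇒ 82p ≥ 29 ⇒ p ≥ 29/82.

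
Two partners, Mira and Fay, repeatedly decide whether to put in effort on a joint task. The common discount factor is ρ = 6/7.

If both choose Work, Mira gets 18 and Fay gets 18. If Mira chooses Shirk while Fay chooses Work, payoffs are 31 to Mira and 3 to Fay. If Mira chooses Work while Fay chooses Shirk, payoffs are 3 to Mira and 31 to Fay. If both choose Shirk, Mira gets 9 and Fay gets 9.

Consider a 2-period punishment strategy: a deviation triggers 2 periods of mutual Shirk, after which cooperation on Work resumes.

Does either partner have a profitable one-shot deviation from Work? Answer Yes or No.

A one-shot deviation gives 31 now, then 9 for 2 periods, then back to 18.
Gain from deviating: (31−18) today; loss: (18−9) in each of the next 2 periods.
No-deviation condition: (18−9)(ρ+…+ρ^2) ≥ 31−18, i.e. ρ+…+ρ^2 ≥ 13/9.
At ρ = 6/7: ρ+…+ρ^2 = 1.5918 ≥ 1.4444.
So cooperation is sustainable.

No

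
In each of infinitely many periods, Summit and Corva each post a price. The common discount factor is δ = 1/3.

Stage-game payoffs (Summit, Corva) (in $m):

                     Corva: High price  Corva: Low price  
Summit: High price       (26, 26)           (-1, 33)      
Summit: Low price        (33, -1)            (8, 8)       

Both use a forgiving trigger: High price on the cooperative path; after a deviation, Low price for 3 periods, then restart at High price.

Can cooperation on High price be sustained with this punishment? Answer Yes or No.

Yes

A one-shot deviation gives 33 now, then 8 for 3 periods, then back to 26.
Gain from deviating: (33−26) today; loss: (26−8) in each of the next 3 periods.
No-deviation condition: (26−8)(δ+…+δ^3) ≥ 33−26, i.e. δ+…+δ^3 ≥ 7/18.
At δ = 1/3: δ+…+δ^3 = 0.4815 ≥ 0.3889.
So cooperation is sustainable.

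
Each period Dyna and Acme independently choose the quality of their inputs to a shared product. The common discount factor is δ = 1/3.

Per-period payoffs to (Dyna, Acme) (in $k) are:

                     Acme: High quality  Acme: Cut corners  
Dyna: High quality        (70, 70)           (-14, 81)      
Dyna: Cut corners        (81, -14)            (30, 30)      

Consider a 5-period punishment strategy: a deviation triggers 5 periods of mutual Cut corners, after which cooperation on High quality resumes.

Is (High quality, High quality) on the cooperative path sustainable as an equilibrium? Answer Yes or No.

Yes

A one-shot deviation gives 81 now, then 30 for 5 periods, then back to 70.
Gain from deviating: (81−70) today; loss: (70−30) in each of the next 5 periods.
No-deviation condition: (70−30)(δ+…+δ^5) ≥ 81−70, i.e. δ+…+δ^5 ≥ 11/40.
At δ = 1/3: δ+…+δ^5 = 0.4979 ≥ 0.2750.
So cooperation is sustainable.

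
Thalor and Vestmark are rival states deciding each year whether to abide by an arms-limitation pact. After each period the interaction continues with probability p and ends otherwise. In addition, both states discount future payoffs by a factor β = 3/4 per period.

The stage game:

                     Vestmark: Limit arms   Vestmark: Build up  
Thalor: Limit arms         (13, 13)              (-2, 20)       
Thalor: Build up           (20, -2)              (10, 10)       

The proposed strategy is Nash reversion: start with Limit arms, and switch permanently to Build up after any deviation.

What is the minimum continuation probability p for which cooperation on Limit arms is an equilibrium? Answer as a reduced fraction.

14/15

With continuation probability p and discount β, the effective per-period discount factor is βp.
Grim-trigger IC: βp ≥ (20−13)/(20−10) = 7/10.
So p ≥ (7/10)/(3/4) = 14/15.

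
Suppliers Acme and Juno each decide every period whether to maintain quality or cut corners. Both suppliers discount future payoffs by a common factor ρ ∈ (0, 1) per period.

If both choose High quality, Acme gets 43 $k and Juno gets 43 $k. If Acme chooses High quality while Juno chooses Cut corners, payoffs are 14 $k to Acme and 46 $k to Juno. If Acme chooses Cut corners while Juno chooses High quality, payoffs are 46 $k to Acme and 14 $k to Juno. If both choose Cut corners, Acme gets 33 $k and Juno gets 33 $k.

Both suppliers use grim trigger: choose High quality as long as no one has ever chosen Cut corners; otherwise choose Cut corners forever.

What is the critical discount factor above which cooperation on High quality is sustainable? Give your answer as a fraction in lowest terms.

3/13

One-period gain from deviating is 46 − 43 = 3. The loss is 43 − 33 = 10 in every subsequent period, with present value 10·ρ/(1−ρ).
Deviation is unprofitable when 10·ρ/(1−ρ) ≥ 3, i.e. ρ/(1−ρ) ≥ 3/10.
Equivalently ρ ≥ 3/(3+10) = 3/13.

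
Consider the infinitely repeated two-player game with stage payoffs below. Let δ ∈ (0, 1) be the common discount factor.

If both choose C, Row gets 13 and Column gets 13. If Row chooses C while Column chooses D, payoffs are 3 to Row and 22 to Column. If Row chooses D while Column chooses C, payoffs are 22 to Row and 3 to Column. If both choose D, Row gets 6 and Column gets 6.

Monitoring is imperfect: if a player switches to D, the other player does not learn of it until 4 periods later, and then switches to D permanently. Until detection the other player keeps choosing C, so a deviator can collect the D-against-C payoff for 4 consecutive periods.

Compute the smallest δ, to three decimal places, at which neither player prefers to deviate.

0.866

The best deviation is to choose D for all 4 undetected periods, earning 22 each, then 6 forever once detected.
Deviation value: 22(1−δ^4)/(1−δ) + 6δ^4/(1−δ); cooperation value: 13/(1−δ).
IC: 13 ≥ 22(1−δ^4) + 6δ^4 = 22 − 16δ^4.
So δ^4 ≥ 9/16, giving δ ≥ (9/16)^(1/4) ≈ 0.866.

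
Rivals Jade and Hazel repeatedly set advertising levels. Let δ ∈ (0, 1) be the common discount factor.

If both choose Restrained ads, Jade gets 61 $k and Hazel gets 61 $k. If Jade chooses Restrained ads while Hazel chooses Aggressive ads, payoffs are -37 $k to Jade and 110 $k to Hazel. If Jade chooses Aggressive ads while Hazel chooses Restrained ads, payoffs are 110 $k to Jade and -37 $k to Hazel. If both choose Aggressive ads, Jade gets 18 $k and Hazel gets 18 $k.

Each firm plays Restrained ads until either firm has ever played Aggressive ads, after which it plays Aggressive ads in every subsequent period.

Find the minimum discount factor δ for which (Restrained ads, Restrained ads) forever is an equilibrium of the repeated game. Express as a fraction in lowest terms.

49/92

Cooperation forever yields 61 each period: 61/(1−δ).
Deviating yields 110 once, then 18 forever: 110 + 18δ/(1−δ).
No profitable deviation requires 61/(1−δ) ≥ 110 + 18δ/(1−δ).
Multiplying by (1−δ): 61 ≥ 110(1−δ) + 18δ = 110 − 92δ.
So 92δ ≥ 49, i.e. δ ≥ 49/92.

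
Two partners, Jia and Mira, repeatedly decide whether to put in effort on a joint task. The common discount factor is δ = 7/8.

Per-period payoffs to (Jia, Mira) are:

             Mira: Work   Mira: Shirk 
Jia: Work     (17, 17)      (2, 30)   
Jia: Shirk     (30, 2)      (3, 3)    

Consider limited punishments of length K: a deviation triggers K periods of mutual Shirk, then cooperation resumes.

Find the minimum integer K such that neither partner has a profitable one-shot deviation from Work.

2

No profitable deviation requires (17−3)(δ+…+δ^K) ≥ 30−17, i.e. δ+…+δ^K ≥ 13/14 ≈ 0.9286.
With δ = 7/8, the partial sums are K=1: 0.8750, K=2: 1.6406.
K = 2 is the first length at which the sum reaches 0.9286.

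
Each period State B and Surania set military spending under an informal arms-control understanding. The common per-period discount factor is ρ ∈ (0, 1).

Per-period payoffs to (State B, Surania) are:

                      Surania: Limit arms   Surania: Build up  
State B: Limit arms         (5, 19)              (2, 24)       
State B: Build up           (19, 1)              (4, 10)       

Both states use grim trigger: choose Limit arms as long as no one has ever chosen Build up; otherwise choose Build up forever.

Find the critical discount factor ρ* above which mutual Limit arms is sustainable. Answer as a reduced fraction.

14/15

For State B: deviation gain 19−5 = 14, per-period punishment loss 5−4 = 1. IC gives ρ ≥ 14/15.
For Surania: gain 5, loss 9 per period, so ρ ≥ 5/14.
The tighter constraint is State B's, so cooperation needs ρ ≥ 14/15.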